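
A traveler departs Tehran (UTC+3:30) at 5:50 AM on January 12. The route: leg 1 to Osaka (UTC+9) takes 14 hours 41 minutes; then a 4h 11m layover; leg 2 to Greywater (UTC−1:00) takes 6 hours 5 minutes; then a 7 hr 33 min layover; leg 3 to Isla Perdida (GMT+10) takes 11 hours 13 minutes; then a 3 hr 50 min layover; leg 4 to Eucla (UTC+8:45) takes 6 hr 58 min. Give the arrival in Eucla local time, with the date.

5:36 PM on Jan 14

Convert departure to UTC: 5:50 AM − 3:30 = 2:20 AM UTC on Jan 12.
Add 14 hours 41 minutes leg 1 → 5:01 PM UTC.
Add 4 hours and 11 minutes layover in Osaka → 9:12 PM UTC.
Add 6 hours 5 minutes leg 2 → 3:17 AM UTC (Jan 13).
Add 7 hours and 33 minutes layover in Greywater → 10:50 AM UTC.
Add 11 hours and 13 minutes leg 3 → 10:03 PM UTC.
Add 3 hours and 50 minutes layover in Isla Perdida → 1:53 AM UTC (Jan 14).
Add 6 hours 58 minutes leg 4 → 8:51 AM UTC.
Eucla is UTC+8:45, so local arrival = 8:51 AM + 8:45 = 5:36 PM on Jan 14.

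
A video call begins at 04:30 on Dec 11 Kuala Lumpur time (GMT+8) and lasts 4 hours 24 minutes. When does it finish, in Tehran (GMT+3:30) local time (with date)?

04:24 on December 11

Convert start to UTC: 04:30 − 8:00 = 20:30 UTC on Dec 10.
Add 4 hours 24 minutes duration → 00:54 UTC (Dec 11).
Tehran is UTC+3:30, so local end time = 00:54 + 3:30 = 04:24 on Dec 11.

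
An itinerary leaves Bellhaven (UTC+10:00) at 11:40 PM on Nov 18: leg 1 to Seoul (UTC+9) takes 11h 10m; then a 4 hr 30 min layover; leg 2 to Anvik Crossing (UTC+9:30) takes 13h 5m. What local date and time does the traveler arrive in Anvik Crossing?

Convert departure to UTC: 11:40 PM − 10:00 = 1:40 PM UTC on Nov 18.
Add 11 hours and 10 minutes leg 1 → 12:50 AM UTC (Nov 19).
Add 4 hours and 30 minutes layover in Seoul → 5:20 AM UTC.
Add 13 hours and 5 minutes leg 2 → 6:25 PM UTC.
Anvik Crossing is UTC+9:30, so local arrival = 6:25 PM + 9:30 = 3:55 AM on Nov 20.

3:55 AM on Nov 20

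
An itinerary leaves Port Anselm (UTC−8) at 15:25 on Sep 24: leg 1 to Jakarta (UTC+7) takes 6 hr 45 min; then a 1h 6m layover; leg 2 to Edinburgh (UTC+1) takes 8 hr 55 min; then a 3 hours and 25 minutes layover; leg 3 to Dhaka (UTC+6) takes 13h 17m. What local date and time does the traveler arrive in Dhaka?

14:53 on Sep 26

Convert departure to UTC: 15:25 + 8:00 = 23:25 UTC on Sep 24.
Add 6 hours 45 minutes leg 1 → 06:10 UTC (Sep 25).
Add 1 hour 6 minutes layover in Jakarta → 07:16 UTC.
Add 8 hours 55 minutes leg 2 → 16:11 UTC.
Add 3 hours and 25 minutes layover in Edinburgh → 19:36 UTC.
Add 13 hours and 17 minutes leg 3 → 08:53 UTC (Sep 26).
Dhaka is UTC+6:00, so local arrival = 08:53 + 6:00 = 14:53 on Sep 26.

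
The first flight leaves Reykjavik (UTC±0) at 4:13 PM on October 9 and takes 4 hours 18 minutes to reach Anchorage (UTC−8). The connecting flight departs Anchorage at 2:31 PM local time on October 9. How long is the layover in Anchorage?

2 hours

Reykjavik is at UTC+0, so departure is already 4:13 PM UTC on Oct 9.
Add 4 hours and 18 minutes flight time → 8:31 PM UTC.
Anchorage is UTC−8:00, so local arrival = 8:31 PM − 8:00 = 12:31 PM on Oct 9.
Layover = 2:31 PM − 12:31 PM = 2 hours.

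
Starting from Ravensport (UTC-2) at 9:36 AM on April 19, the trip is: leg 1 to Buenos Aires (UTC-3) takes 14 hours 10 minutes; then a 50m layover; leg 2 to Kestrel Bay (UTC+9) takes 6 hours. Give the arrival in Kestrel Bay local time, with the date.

5:36 PM on April 20

Convert departure to UTC: 9:36 AM + 2:00 = 11:36 AM UTC on Apr 19.
Add 14 hours and 10 minutes leg 1 → 1:46 AM UTC (Apr 20).
Add 50 minutes layover in Buenos Aires → 2:36 AM UTC.
Add 6 hours leg 2 → 8:36 AM UTC.
Kestrel Bay is UTC+9:00, so local arrival = 8:36 AM + 9:00 = 5:36 PM on Apr 20.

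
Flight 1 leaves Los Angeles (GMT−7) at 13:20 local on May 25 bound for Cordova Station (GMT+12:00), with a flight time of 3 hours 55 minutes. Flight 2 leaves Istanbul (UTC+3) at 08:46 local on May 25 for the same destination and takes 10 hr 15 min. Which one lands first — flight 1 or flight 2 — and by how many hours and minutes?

the second, by 8 hours 14 minutes

Flight 1 in UTC: 13:20 + 7:00 = 20:20 on May 25.
+3 hours and 55 minutes → arrive 00:15 UTC on May 26.
Flight 2 in UTC: 08:46 − 3:00 = 05:46 on May 25.
+10 hours and 15 minutes → arrive 16:01 UTC on May 25.
Flight 2 lands earlier by 8 hours 14 minutes.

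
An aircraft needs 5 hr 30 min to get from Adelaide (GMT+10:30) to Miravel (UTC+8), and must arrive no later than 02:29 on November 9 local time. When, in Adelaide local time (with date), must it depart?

23:29 on November 8

Target arrival in UTC: 02:29 − 8:00 = 18:29 on Nov 8.
Subtract 5 hours and 30 minutes → departure 12:59 UTC on Nov 8.
Adelaide is UTC+10:30: 12:59 + 10:30 = 23:29 on Nov 8.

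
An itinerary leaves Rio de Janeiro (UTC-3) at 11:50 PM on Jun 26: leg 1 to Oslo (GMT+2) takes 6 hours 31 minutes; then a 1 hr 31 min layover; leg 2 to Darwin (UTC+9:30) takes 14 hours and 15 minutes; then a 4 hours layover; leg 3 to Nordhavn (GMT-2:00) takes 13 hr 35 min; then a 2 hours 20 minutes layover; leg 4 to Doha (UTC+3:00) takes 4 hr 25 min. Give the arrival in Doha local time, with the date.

Convert departure to UTC: 11:50 PM + 3:00 = 2:50 AM UTC on Jun 27.
Add 6 hours 31 minutes leg 1 → 9:21 AM UTC.
Add 1 hour and 31 minutes layover in Oslo → 10:52 AM UTC.
Add 14 hours and 15 minutes leg 2 → 1:07 AM UTC (Jun 28).
Add 4 hours layover in Darwin → 5:07 AM UTC.
Add 13 hours and 35 minutes leg 3 → 6:42 PM UTC.
Add 2 hours and 20 minutes layover in Nordhavn → 9:02 PM UTC.
Add 4 hours and 25 minutes leg 4 → 1:27 AM UTC (Jun 29).
Doha is UTC+3:00, so local arrival = 1:27 AM + 3:00 = 4:27 AM on Jun 29.

4:27 AM on June 29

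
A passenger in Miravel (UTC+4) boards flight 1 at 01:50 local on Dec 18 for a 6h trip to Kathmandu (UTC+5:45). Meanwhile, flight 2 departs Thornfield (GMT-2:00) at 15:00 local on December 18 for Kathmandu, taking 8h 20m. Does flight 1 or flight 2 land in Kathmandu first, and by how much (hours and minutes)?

Flight 1 in UTC: 01:50 − 4:00 = 21:50 on Dec 17.
+6 hours → arrive 03:50 UTC on Dec 18.
Flight 2 in UTC: 15:00 + 2:00 = 17:00 on Dec 18.
+8 hours 20 minutes → arrive 01:20 UTC on Dec 19.
Flight 1 lands earlier by 21 hours 30 minutes.

the first, by 21 hours 30 minutes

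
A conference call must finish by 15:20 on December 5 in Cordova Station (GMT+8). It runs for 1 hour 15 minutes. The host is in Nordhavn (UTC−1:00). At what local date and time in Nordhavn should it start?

05:05 on December 5

Target end time in UTC: 15:20 − 8:00 = 07:20 on Dec 5.
Subtract 1 hour 15 minutes → start 06:05 UTC on Dec 5.
Nordhavn is UTC−1:00: 06:05 − 1:00 = 05:05 on Dec 5.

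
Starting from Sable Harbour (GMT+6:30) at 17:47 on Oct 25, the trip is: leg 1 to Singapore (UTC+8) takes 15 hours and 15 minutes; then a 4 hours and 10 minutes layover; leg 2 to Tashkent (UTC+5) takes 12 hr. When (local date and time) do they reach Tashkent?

23:42 on October 26

Convert departure to UTC: 17:47 − 6:30 = 11:17 UTC on Oct 25.
Add 15 hours 15 minutes leg 1 → 02:32 UTC (Oct 26).
Add 4 hours and 10 minutes layover in Singapore → 06:42 UTC.
Add 12 hours leg 2 → 18:42 UTC.
Tashkent is UTC+5:00, so local arrival = 18:42 + 5:00 = 23:42 on Oct 26.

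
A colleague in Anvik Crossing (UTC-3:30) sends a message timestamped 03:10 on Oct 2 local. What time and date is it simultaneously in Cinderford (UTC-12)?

18:40 on October 1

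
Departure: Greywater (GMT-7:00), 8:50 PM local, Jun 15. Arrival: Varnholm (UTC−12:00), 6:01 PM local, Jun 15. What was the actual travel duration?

2 hours 11 minutes

Departure in UTC: 8:50 PM + 7:00 = 3:50 AM on Jun 16.
Arrival in UTC: 6:01 PM + 12:00 = 6:01 AM on Jun 16.
Elapsed = 6:01 AM − 3:50 AM = 2 hours 11 minutes.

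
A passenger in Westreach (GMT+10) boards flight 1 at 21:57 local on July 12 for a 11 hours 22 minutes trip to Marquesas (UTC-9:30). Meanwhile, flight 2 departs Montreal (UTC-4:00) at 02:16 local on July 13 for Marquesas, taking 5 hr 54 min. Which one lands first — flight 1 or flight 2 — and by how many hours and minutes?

Flight 1 in UTC: 21:57 − 10:00 = 11:57 on Jul 12.
+11 hours 22 minutes → arrive 23:19 UTC on Jul 12.
Flight 2 in UTC: 02:16 + 4:00 = 06:16 on Jul 13.
+5 hours 54 minutes → arrive 12:10 UTC on Jul 13.
Flight 1 lands earlier by 12 hours 51 minutes.

the first, by 12 hours 51 minutes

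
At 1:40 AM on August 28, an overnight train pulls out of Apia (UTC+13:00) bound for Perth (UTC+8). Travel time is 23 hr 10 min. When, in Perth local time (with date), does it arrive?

7:50 PM on August 28

Convert departure to UTC: 1:40 AM − 13:00 = 12:40 PM UTC on Aug 27.
Add 23 hours 10 minutes travel time → 11:50 AM UTC (Aug 28).
Perth is UTC+8:00, so local arrival = 11:50 AM + 8:00 = 7:50 PM on Aug 28.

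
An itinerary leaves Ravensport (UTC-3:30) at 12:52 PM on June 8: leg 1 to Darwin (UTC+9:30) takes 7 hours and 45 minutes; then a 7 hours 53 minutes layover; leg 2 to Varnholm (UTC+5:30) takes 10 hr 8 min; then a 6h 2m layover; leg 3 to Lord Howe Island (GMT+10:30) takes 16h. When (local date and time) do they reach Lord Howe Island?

Convert departure to UTC: 12:52 PM + 3:30 = 4:22 PM UTC on Jun 8.
Add 7 hours and 45 minutes leg 1 → 12:07 AM UTC (Jun 9).
Add 7 hours and 53 minutes layover in Darwin → 8:00 AM UTC.
Add 10 hours and 8 minutes leg 2 → 6:08 PM UTC.
Add 6 hours 2 minutes layover in Varnholm → 12:10 AM UTC (Jun 10).
Add 16 hours leg 3 → 4:10 PM UTC.
Lord Howe Island is UTC+10:30, so local arrival = 4:10 PM + 10:30 = 2:40 AM on Jun 11.

2:40 AM on June 11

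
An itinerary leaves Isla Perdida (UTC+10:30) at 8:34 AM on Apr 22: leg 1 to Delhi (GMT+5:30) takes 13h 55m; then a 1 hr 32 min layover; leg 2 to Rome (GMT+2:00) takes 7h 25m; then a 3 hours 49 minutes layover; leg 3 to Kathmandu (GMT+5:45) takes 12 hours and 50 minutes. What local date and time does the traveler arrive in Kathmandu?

Convert departure to UTC: 8:34 AM − 10:30 = 10:04 PM UTC on Apr 21.
Add 13 hours and 55 minutes leg 1 → 11:59 AM UTC (Apr 22).
Add 1 hour and 32 minutes layover in Delhi → 1:31 PM UTC.
Add 7 hours 25 minutes leg 2 → 8:56 PM UTC.
Add 3 hours 49 minutes layover in Rome → 12:45 AM UTC (Apr 23).
Add 12 hours and 50 minutes leg 3 → 1:35 PM UTC.
Kathmandu is UTC+5:45, so local arrival = 1:35 PM + 5:45 = 7:20 PM on Apr 23.

7:20 PM on April 23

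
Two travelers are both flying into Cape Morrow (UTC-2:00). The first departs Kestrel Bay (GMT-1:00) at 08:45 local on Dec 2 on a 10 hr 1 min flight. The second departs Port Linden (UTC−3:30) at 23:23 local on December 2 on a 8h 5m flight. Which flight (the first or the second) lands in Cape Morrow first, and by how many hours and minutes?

Flight 1 in UTC: 08:45 + 1:00 = 09:45 on Dec 2.
+10 hours 1 minute → arrive 19:46 UTC on Dec 2.
Flight 2 in UTC: 23:23 + 3:30 = 02:53 on Dec 3.
+8 hours 5 minutes → arrive 10:58 UTC on Dec 3.
Flight 1 lands earlier by 15 hours 12 minutes.

the first, by 15 hours 12 minutes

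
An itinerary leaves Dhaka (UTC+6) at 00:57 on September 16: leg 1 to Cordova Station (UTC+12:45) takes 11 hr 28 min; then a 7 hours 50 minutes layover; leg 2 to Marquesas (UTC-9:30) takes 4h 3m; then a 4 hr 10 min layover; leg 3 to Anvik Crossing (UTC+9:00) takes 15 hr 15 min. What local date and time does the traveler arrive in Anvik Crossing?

22:43 on Sep 17

Convert departure to UTC: 00:57 − 6:00 = 18:57 UTC on Sep 15.
Add 11 hours and 28 minutes leg 1 → 06:25 UTC (Sep 16).
Add 7 hours 50 minutes layover in Cordova Station → 14:15 UTC.
Add 4 hours 3 minutes leg 2 → 18:18 UTC.
Add 4 hours 10 minutes layover in Marquesas → 22:28 UTC.
Add 15 hours and 15 minutes leg 3 → 13:43 UTC (Sep 17).
Anvik Crossing is UTC+9:00, so local arrival = 13:43 + 9:00 = 22:43 on Sep 17.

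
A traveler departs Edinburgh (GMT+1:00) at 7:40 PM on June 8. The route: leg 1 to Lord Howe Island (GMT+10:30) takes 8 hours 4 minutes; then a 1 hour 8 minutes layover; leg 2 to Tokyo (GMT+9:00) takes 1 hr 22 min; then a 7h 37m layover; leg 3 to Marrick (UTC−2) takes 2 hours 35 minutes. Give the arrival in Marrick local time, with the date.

1:26 PM on Jun 9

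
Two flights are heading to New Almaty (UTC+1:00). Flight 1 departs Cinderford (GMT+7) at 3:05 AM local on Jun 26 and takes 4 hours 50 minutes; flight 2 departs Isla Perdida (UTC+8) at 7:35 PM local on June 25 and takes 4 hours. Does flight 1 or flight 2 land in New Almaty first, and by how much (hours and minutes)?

Flight 1 in UTC: 3:05 AM − 7:00 = 8:05 PM on Jun 25.
+4 hours 50 minutes → arrive 12:55 AM UTC on Jun 26.
Flight 2 in UTC: 7:35 PM − 8:00 = 11:35 AM on Jun 25.
+4 hours → arrive 3:35 PM UTC on Jun 25.
Flight 2 lands earlier by 9 hours 20 minutes.

the second, by 9 hours 20 minutes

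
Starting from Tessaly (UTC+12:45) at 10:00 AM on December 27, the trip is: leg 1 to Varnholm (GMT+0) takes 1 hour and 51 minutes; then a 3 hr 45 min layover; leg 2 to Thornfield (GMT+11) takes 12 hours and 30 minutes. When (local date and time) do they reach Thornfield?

2:21 AM on December 28

Convert departure to UTC: 10:00 AM − 12:45 = 9:15 PM UTC on Dec 26.
Add 1 hour and 51 minutes leg 1 → 11:06 PM UTC.
Add 3 hours and 45 minutes layover in Varnholm → 2:51 AM UTC (Dec 27).
Add 12 hours 30 minutes leg 2 → 3:21 PM UTC.
Thornfield is UTC+11:00, so local arrival = 3:21 PM + 11:00 = 2:21 AM on Dec 28.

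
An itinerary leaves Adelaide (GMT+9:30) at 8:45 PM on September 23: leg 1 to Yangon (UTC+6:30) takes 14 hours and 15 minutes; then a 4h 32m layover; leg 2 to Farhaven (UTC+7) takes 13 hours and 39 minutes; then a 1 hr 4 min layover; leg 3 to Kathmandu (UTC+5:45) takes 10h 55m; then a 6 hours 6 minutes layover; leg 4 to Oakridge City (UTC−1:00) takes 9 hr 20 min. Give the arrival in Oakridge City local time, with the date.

10:06 PM on Sep 25

Convert departure to UTC: 8:45 PM − 9:30 = 11:15 AM UTC on Sep 23.
Add 14 hours 15 minutes leg 1 → 1:30 AM UTC (Sep 24).
Add 4 hours 32 minutes layover in Yangon → 6:02 AM UTC.
Add 13 hours and 39 minutes leg 2 → 7:41 PM UTC.
Add 1 hour 4 minutes layover in Farhaven → 8:45 PM UTC.
Add 10 hours 55 minutes leg 3 → 7:40 AM UTC (Sep 25).
Add 6 hours and 6 minutes layover in Kathmandu → 1:46 PM UTC.
Add 9 hours 20 minutes leg 4 → 11:06 PM UTC.
Oakridge City is UTC−1:00, so local arrival = 11:06 PM − 1:00 = 10:06 PM on Sep 25.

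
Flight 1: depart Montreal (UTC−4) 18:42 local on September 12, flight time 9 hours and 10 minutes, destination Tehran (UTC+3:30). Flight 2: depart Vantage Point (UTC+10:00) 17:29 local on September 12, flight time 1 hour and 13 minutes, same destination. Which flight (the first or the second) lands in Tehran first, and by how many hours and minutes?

the second, by 23 hours 10 minutes

Flight 1 in UTC: 18:42 + 4:00 = 22:42 on Sep 12.
+9 hours and 10 minutes → arrive 07:52 UTC on Sep 13.
Flight 2 in UTC: 17:29 − 10:00 = 07:29 on Sep 12.
+1 hour 13 minutes → arrive 08:42 UTC on Sep 12.
Flight 2 lands earlier by 23 hours 10 minutes.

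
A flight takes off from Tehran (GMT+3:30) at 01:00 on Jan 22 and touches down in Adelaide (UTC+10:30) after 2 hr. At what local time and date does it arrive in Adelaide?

10:00 on Jan 22

Convert departure to UTC: 01:00 − 3:30 = 21:30 UTC on Jan 21.
Add 2 hours travel time → 23:30 UTC.
Adelaide is UTC+10:30, so local arrival = 23:30 + 10:30 = 10:00 on Jan 22.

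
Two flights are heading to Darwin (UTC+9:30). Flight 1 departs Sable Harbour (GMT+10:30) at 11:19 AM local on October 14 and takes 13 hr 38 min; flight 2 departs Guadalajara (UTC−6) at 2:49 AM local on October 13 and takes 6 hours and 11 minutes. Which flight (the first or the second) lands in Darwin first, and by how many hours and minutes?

the second, by 23 hours 27 minutes

Flight 1 in UTC: 11:19 AM − 10:30 = 12:49 AM on Oct 14.
+13 hours and 38 minutes → arrive 2:27 PM UTC on Oct 14.
Flight 2 in UTC: 2:49 AM + 6:00 = 8:49 AM on Oct 13.
+6 hours and 11 minutes → arrive 3:00 PM UTC on Oct 13.
Flight 2 lands earlier by 23 hours 27 minutes.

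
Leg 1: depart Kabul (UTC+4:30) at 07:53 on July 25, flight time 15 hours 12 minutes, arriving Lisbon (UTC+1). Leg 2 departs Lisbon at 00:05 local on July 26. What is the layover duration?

Convert departure to UTC: 07:53 − 4:30 = 03:23 UTC on Jul 25.
Add 15 hours 12 minutes flight time → 18:35 UTC.
Lisbon is UTC+1:00, so local arrival = 18:35 + 1:00 = 19:35 on Jul 25.
Layover = 00:05 − 19:35 (+1 day) = 4 hours 30 minutes.

4 hours 30 minutes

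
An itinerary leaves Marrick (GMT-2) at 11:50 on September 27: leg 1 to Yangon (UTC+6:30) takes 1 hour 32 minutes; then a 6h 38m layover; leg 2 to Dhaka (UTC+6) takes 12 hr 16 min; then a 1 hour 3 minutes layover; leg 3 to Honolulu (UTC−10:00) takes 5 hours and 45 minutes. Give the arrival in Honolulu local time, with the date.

Convert departure to UTC: 11:50 + 2:00 = 13:50 UTC on Sep 27.
Add 1 hour and 32 minutes leg 1 → 15:22 UTC.
Add 6 hours and 38 minutes layover in Yangon → 22:00 UTC.
Add 12 hours 16 minutes leg 2 → 10:16 UTC (Sep 28).
Add 1 hour and 3 minutes layover in Dhaka → 11:19 UTC.
Add 5 hours and 45 minutes leg 3 → 17:04 UTC.
Honolulu is UTC−10:00, so local arrival = 17:04 − 10:00 = 07:04 on Sep 28.

07:04 on Sep 28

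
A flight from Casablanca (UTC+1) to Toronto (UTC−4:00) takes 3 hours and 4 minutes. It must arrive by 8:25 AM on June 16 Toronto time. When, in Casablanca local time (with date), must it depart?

Target arrival in UTC: 8:25 AM + 4:00 = 12:25 PM on Jun 16.
Subtract 3 hours and 4 minutes → departure 9:21 AM UTC on Jun 16.
Casablanca is UTC+1:00: 9:21 AM + 1:00 = 10:21 AM on Jun 16.

10:21 AM on Jun 16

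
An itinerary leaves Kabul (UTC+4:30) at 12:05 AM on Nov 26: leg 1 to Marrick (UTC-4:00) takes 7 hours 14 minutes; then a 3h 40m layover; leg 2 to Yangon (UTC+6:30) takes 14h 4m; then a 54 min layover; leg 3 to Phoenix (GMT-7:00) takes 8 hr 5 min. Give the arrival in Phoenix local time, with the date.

10:32 PM on Nov 26

Convert departure to UTC: 12:05 AM − 4:30 = 7:35 PM UTC on Nov 25.
Add 7 hours and 14 minutes leg 1 → 2:49 AM UTC (Nov 26).
Add 3 hours 40 minutes layover in Marrick → 6:29 AM UTC.
Add 14 hours 4 minutes leg 2 → 8:33 PM UTC.
Add 54 minutes layover in Yangon → 9:27 PM UTC.
Add 8 hours 5 minutes leg 3 → 5:32 AM UTC (Nov 27).
Phoenix is UTC−7:00, so local arrival = 5:32 AM − 7:00 = 10:32 PM on Nov 26.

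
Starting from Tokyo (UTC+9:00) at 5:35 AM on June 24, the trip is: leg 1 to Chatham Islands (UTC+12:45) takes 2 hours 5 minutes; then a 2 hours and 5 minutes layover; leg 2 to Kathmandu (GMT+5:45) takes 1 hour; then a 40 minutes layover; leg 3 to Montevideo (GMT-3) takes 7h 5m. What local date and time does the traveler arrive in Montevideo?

6:30 AM on June 24

Convert departure to UTC: 5:35 AM − 9:00 = 8:35 PM UTC on Jun 23.
Add 2 hours and 5 minutes leg 1 → 10:40 PM UTC.
Add 2 hours and 5 minutes layover in Chatham Islands → 12:45 AM UTC (Jun 24).
Add 1 hour leg 2 → 1:45 AM UTC.
Add 40 minutes layover in Kathmandu → 2:25 AM UTC.
Add 7 hours and 5 minutes leg 3 → 9:30 AM UTC.
Montevideo is UTC−3:00, so local arrival = 9:30 AM − 3:00 = 6:30 AM on Jun 24.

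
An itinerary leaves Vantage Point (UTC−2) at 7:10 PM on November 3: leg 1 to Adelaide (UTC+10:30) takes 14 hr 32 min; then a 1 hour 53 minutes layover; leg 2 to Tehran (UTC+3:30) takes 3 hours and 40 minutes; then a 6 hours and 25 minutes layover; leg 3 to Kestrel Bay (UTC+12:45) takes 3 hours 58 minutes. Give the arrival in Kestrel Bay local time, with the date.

4:23 PM on November 5

Convert departure to UTC: 7:10 PM + 2:00 = 9:10 PM UTC on Nov 3.
Add 14 hours and 32 minutes leg 1 → 11:42 AM UTC (Nov 4).
Add 1 hour and 53 minutes layover in Adelaide → 1:35 PM UTC.
Add 3 hours and 40 minutes leg 2 → 5:15 PM UTC.
Add 6 hours 25 minutes layover in Tehran → 11:40 PM UTC.
Add 3 hours 58 minutes leg 3 → 3:38 AM UTC (Nov 5).
Kestrel Bay is UTC+12:45, so local arrival = 3:38 AM + 12:45 = 4:23 PM on Nov 5.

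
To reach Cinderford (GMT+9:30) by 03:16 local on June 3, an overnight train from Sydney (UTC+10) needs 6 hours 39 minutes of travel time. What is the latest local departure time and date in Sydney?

21:07 on June 2

Target arrival in UTC: 03:16 − 9:30 = 17:46 on Jun 2.
Subtract 6 hours and 39 minutes → departure 11:07 UTC on Jun 2.
Sydney is UTC+10:00: 11:07 + 10:00 = 21:07 on Jun 2.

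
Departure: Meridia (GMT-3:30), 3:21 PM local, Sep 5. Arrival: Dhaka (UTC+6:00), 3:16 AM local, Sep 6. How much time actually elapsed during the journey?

Dhaka is 9:30 ahead of Meridia.
Clock-face elapsed time (ignoring zones) is 11 hours 55 minutes.
Actual elapsed = 11 hours 55 minutes − 9:30 = 2 hours 25 minutes.

2 hours 25 minutes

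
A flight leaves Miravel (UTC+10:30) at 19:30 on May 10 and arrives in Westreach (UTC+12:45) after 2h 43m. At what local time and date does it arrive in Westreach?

Convert departure to UTC: 19:30 − 10:30 = 09:00 UTC on May 10.
Add 2 hours 43 minutes travel time → 11:43 UTC.
Westreach is UTC+12:45, so local arrival = 11:43 + 12:45 = 00:28 on May 11.

00:28 on May 11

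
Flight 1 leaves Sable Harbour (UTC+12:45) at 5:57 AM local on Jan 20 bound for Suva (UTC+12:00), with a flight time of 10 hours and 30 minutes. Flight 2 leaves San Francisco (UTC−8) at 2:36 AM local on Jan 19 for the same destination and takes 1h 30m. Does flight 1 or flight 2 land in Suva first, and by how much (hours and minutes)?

Flight 1 in UTC: 5:57 AM − 12:45 = 5:12 PM on Jan 19.
+10 hours and 30 minutes → arrive 3:42 AM UTC on Jan 20.
Flight 2 in UTC: 2:36 AM + 8:00 = 10:36 AM on Jan 19.
+1 hour 30 minutes → arrive 12:06 PM UTC on Jan 19.
Flight 2 lands earlier by 15 hours 36 minutes.

the second, by 15 hours 36 minutes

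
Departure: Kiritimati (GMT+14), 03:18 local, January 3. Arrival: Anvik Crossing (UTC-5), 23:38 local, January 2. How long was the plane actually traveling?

Departure in UTC: 03:18 − 14:00 = 13:18 on Jan 2.
Arrival in UTC: 23:38 + 5:00 = 04:38 on Jan 3.
Elapsed = 04:38 − 13:18 (+1 day) = 15 hours 20 minutes.

15 hours 20 minutes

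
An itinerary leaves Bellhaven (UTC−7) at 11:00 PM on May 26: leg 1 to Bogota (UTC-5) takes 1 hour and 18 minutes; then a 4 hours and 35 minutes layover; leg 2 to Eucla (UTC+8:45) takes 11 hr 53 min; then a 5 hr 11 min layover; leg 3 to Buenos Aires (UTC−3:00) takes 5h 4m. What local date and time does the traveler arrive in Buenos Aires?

7:01 AM on May 28

Convert departure to UTC: 11:00 PM + 7:00 = 6:00 AM UTC on May 27.
Add 1 hour 18 minutes leg 1 → 7:18 AM UTC.
Add 4 hours 35 minutes layover in Bogota → 11:53 AM UTC.
Add 11 hours 53 minutes leg 2 → 11:46 PM UTC.
Add 5 hours and 11 minutes layover in Eucla → 4:57 AM UTC (May 28).
Add 5 hours and 4 minutes leg 3 → 10:01 AM UTC.
Buenos Aires is UTC−3:00, so local arrival = 10:01 AM − 3:00 = 7:01 AM on May 28.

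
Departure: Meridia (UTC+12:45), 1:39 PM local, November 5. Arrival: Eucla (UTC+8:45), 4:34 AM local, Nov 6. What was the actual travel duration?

Departure in UTC: 1:39 PM − 12:45 = 12:54 AM on Nov 5.
Arrival in UTC: 4:34 AM − 8:45 = 7:49 PM on Nov 5.
Elapsed = 7:49 PM − 12:54 AM = 18 hours 55 minutes.

18 hours 55 minutes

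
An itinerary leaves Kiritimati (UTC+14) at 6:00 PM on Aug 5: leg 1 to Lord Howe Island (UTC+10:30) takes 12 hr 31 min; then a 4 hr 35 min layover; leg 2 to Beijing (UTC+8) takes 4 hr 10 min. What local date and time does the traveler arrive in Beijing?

Convert departure to UTC: 6:00 PM − 14:00 = 4:00 AM UTC on Aug 5.
Add 12 hours 31 minutes leg 1 → 4:31 PM UTC.
Add 4 hours 35 minutes layover in Lord Howe Island → 9:06 PM UTC.
Add 4 hours 10 minutes leg 2 → 1:16 AM UTC (Aug 6).
Beijing is UTC+8:00, so local arrival = 1:16 AM + 8:00 = 9:16 AM on Aug 6.

9:16 AM on August 6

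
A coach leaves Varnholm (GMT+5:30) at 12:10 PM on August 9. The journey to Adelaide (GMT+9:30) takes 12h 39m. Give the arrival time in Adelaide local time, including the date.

Adelaide is 4:00 ahead of Varnholm.
After 12 hours and 39 minutes it is 12:49 AM (Aug 10) in Varnholm.
Shift by the zone difference: 12:49 AM + 4:00 = 4:49 AM on Aug 10 in Adelaide.

4:49 AM on August 10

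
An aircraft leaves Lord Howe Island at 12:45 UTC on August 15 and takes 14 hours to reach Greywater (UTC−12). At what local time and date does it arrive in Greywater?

Departure is given in UTC: 12:45 on Aug 15.
Add 14 hours → 02:45 UTC (Aug 16).
Greywater is UTC−12:00: 02:45 − 12:00 = 14:45 on Aug 15.

14:45 on Aug 15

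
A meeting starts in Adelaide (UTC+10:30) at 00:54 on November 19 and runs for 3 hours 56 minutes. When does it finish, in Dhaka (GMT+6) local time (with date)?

00:20 on November 19

Convert start to UTC: 00:54 − 10:30 = 14:24 UTC on Nov 18.
Add 3 hours 56 minutes duration → 18:20 UTC.
Dhaka is UTC+6:00, so local end time = 18:20 + 6:00 = 00:20 on Nov 19.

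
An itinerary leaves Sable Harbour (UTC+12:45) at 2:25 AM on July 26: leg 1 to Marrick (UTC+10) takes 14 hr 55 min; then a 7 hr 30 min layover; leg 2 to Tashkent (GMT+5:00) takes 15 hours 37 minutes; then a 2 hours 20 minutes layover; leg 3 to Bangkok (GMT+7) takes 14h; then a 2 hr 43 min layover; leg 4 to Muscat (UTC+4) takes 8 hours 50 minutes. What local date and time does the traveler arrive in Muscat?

11:35 AM on July 28

Convert departure to UTC: 2:25 AM − 12:45 = 1:40 PM UTC on Jul 25.
Add 14 hours and 55 minutes leg 1 → 4:35 AM UTC (Jul 26).
Add 7 hours 30 minutes layover in Marrick → 12:05 PM UTC.
Add 15 hours 37 minutes leg 2 → 3:42 AM UTC (Jul 27).
Add 2 hours and 20 minutes layover in Tashkent → 6:02 AM UTC.
Add 14 hours leg 3 → 8:02 PM UTC.
Add 2 hours and 43 minutes layover in Bangkok → 10:45 PM UTC.
Add 8 hours and 50 minutes leg 4 → 7:35 AM UTC (Jul 28).
Muscat is UTC+4:00, so local arrival = 7:35 AM + 4:00 = 11:35 AM on Jul 28.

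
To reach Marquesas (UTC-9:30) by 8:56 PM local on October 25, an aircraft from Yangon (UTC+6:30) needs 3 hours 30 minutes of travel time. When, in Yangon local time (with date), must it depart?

9:26 AM on October 26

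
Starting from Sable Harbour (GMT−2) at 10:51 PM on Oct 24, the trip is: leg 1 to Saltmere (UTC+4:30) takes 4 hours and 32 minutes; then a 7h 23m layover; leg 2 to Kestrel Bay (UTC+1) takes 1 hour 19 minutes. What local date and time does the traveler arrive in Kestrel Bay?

Convert departure to UTC: 10:51 PM + 2:00 = 12:51 AM UTC on Oct 25.
Add 4 hours 32 minutes leg 1 → 5:23 AM UTC.
Add 7 hours and 23 minutes layover in Saltmere → 12:46 PM UTC.
Add 1 hour and 19 minutes leg 2 → 2:05 PM UTC.
Kestrel Bay is UTC+1:00, so local arrival = 2:05 PM + 1:00 = 3:05 PM on Oct 25.

3:05 PM on October 25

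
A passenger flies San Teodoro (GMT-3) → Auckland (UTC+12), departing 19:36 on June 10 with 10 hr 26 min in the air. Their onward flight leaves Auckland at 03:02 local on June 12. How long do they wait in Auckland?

6 hours

Convert departure to UTC: 19:36 + 3:00 = 22:36 UTC on Jun 10.
Add 10 hours and 26 minutes flight time → 09:02 UTC (Jun 11).
Auckland is UTC+12:00, so local arrival = 09:02 + 12:00 = 21:02 on Jun 11.
Layover = 03:02 − 21:02 (+1 day) = 6 hours.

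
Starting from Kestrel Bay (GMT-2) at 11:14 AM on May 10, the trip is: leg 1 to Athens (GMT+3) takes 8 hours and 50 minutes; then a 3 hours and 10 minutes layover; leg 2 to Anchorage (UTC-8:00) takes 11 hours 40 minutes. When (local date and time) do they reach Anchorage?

Convert departure to UTC: 11:14 AM + 2:00 = 1:14 PM UTC on May 10.
Add 8 hours and 50 minutes leg 1 → 10:04 PM UTC.
Add 3 hours and 10 minutes layover in Athens → 1:14 AM UTC (May 11).
Add 11 hours 40 minutes leg 2 → 12:54 PM UTC.
Anchorage is UTC−8:00, so local arrival = 12:54 PM − 8:00 = 4:54 AM on May 11.

4:54 AM on May 11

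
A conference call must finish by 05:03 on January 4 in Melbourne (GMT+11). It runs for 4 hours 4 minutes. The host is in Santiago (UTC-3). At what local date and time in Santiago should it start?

10:59 on January 3

Target end time in UTC: 05:03 − 11:00 = 18:03 on Jan 3.
Subtract 4 hours and 4 minutes → start 13:59 UTC on Jan 3.
Santiago is UTC−3:00: 13:59 − 3:00 = 10:59 on Jan 3.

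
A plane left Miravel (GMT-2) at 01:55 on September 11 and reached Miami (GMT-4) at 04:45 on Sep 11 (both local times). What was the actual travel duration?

4 hours 50 minutes

Departure in UTC: 01:55 + 2:00 = 03:55 on Sep 11.
Arrival in UTC: 04:45 + 4:00 = 08:45 on Sep 11.
Elapsed = 08:45 − 03:55 = 4 hours 50 minutes.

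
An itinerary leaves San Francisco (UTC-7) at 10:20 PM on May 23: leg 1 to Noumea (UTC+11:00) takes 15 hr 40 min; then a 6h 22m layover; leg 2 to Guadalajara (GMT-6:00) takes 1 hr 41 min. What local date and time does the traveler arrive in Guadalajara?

11:03 PM on May 24

Convert departure to UTC: 10:20 PM + 7:00 = 5:20 AM UTC on May 24.
Add 15 hours and 40 minutes leg 1 → 9:00 PM UTC.
Add 6 hours 22 minutes layover in Noumea → 3:22 AM UTC (May 25).
Add 1 hour and 41 minutes leg 2 → 5:03 AM UTC.
Guadalajara is UTC−6:00, so local arrival = 5:03 AM − 6:00 = 11:03 PM on May 24.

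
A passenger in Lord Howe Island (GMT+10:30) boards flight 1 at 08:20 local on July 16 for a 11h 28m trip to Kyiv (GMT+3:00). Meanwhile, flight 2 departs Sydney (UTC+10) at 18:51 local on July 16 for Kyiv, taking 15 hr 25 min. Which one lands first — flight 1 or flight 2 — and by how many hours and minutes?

the first, by 14 hours 58 minutes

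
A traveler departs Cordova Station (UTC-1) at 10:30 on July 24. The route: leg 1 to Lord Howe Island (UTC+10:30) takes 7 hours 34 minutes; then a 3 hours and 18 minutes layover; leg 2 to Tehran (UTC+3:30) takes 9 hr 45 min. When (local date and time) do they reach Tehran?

11:37 on July 25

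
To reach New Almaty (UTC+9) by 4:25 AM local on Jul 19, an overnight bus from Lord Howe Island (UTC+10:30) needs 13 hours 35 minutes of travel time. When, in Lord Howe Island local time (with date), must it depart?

4:20 PM on July 18

Target arrival in UTC: 4:25 AM − 9:00 = 7:25 PM on Jul 18.
Subtract 13 hours 35 minutes → departure 5:50 AM UTC on Jul 18.
Lord Howe Island is UTC+10:30: 5:50 AM + 10:30 = 4:20 PM on Jul 18.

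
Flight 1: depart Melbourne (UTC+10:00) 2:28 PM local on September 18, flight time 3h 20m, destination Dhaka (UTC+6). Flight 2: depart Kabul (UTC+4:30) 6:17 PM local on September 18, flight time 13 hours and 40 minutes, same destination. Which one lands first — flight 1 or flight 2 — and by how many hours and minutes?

the first, by 19 hours 39 minutes

Flight 1 in UTC: 2:28 PM − 10:00 = 4:28 AM on Sep 18.
+3 hours 20 minutes → arrive 7:48 AM UTC on Sep 18.
Flight 2 in UTC: 6:17 PM − 4:30 = 1:47 PM on Sep 18.
+13 hours 40 minutes → arrive 3:27 AM UTC on Sep 19.
Flight 1 lands earlier by 19 hours 39 minutes.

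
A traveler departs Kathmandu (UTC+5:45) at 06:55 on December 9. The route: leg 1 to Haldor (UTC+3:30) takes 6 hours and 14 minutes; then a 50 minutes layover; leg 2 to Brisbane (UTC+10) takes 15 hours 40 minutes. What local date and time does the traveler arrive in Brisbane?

09:54 on December 10

Convert departure to UTC: 06:55 − 5:45 = 01:10 UTC on Dec 9.
Add 6 hours 14 minutes leg 1 → 07:24 UTC.
Add 50 minutes layover in Haldor → 08:14 UTC.
Add 15 hours 40 minutes leg 2 → 23:54 UTC.
Brisbane is UTC+10:00, so local arrival = 23:54 + 10:00 = 09:54 on Dec 10.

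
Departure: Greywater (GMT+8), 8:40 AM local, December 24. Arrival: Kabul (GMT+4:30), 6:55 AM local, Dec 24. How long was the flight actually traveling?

Departure in UTC: 8:40 AM − 8:00 = 12:40 AM on Dec 24.
Arrival in UTC: 6:55 AM − 4:30 = 2:25 AM on Dec 24.
Elapsed = 2:25 AM − 12:40 AM = 1 hour 45 minutes.

1 hour 45 minutes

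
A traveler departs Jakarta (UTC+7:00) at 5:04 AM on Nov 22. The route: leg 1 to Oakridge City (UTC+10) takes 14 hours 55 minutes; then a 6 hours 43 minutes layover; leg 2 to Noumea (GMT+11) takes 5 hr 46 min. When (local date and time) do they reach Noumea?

Convert departure to UTC: 5:04 AM − 7:00 = 10:04 PM UTC on Nov 21.
Add 14 hours and 55 minutes leg 1 → 12:59 PM UTC (Nov 22).
Add 6 hours and 43 minutes layover in Oakridge City → 7:42 PM UTC.
Add 5 hours and 46 minutes leg 2 → 1:28 AM UTC (Nov 23).
Noumea is UTC+11:00, so local arrival = 1:28 AM + 11:00 = 12:28 PM on Nov 23.

12:28 PM on November 23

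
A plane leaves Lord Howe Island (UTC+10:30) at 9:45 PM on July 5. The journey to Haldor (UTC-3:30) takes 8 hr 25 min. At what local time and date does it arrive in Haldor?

4:10 PM on Jul 5

Convert departure to UTC: 9:45 PM − 10:30 = 11:15 AM UTC on Jul 5.
Add 8 hours 25 minutes travel time → 7:40 PM UTC.
Haldor is UTC−3:30, so local arrival = 7:40 PM − 3:30 = 4:10 PM on Jul 5.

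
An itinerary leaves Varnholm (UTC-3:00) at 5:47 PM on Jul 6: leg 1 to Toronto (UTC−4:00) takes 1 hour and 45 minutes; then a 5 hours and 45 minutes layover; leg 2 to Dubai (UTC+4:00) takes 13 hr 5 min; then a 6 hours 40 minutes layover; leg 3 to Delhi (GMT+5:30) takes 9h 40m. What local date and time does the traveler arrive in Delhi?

Convert departure to UTC: 5:47 PM + 3:00 = 8:47 PM UTC on Jul 6.
Add 1 hour and 45 minutes leg 1 → 10:32 PM UTC.
Add 5 hours 45 minutes layover in Toronto → 4:17 AM UTC (Jul 7).
Add 13 hours and 5 minutes leg 2 → 5:22 PM UTC.
Add 6 hours and 40 minutes layover in Dubai → 12:02 AM UTC (Jul 8).
Add 9 hours 40 minutes leg 3 → 9:42 AM UTC.
Delhi is UTC+5:30, so local arrival = 9:42 AM + 5:30 = 3:12 PM on Jul 8.

3:12 PM on Jul 8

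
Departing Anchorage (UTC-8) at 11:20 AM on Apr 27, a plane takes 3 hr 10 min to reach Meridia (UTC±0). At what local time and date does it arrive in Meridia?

10:30 PM on April 27

Convert departure to UTC: 11:20 AM + 8:00 = 7:20 PM UTC on Apr 27.
Add 3 hours and 10 minutes travel time → 10:30 PM UTC.
Meridia is UTC+0, so local arrival is the same: 10:30 PM on Apr 27.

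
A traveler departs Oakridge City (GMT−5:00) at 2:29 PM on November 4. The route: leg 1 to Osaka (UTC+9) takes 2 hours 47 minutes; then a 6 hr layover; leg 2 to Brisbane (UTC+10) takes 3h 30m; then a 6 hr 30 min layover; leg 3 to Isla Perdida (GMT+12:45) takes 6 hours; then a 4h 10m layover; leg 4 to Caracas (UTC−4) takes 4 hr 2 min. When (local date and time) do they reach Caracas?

12:28 AM on November 6

Convert departure to UTC: 2:29 PM + 5:00 = 7:29 PM UTC on Nov 4.
Add 2 hours and 47 minutes leg 1 → 10:16 PM UTC.
Add 6 hours layover in Osaka → 4:16 AM UTC (Nov 5).
Add 3 hours and 30 minutes leg 2 → 7:46 AM UTC.
Add 6 hours 30 minutes layover in Brisbane → 2:16 PM UTC.
Add 6 hours leg 3 → 8:16 PM UTC.
Add 4 hours 10 minutes layover in Isla Perdida → 12:26 AM UTC (Nov 6).
Add 4 hours and 2 minutes leg 4 → 4:28 AM UTC.
Caracas is UTC−4:00, so local arrival = 4:28 AM − 4:00 = 12:28 AM on Nov 6.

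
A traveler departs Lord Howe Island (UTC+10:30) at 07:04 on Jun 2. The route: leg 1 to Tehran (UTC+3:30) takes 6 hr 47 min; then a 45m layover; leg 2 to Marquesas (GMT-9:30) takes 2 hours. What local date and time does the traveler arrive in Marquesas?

Convert departure to UTC: 07:04 − 10:30 = 20:34 UTC on Jun 1.
Add 6 hours 47 minutes leg 1 → 03:21 UTC (Jun 2).
Add 45 minutes layover in Tehran → 04:06 UTC.
Add 2 hours leg 2 → 06:06 UTC.
Marquesas is UTC−9:30, so local arrival = 06:06 − 9:30 = 20:36 on Jun 1.

20:36 on Jun 1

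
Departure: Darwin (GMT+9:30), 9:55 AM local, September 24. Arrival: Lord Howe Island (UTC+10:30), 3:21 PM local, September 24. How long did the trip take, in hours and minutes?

Departure in UTC: 9:55 AM − 9:30 = 12:25 AM on Sep 24.
Arrival in UTC: 3:21 PM − 10:30 = 4:51 AM on Sep 24.
Elapsed = 4:51 AM − 12:25 AM = 4 hours 26 minutes.

4 hours 26 minutes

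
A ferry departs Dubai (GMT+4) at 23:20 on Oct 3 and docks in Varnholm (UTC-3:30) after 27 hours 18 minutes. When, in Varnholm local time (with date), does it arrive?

19:08 on Oct 4

Varnholm is 7:30 behind Dubai.
After 27 hours and 18 minutes it is 02:38 (Oct 5) in Dubai.
Shift by the zone difference: 02:38 − 7:30 = 19:08 on Oct 4 in Varnholm.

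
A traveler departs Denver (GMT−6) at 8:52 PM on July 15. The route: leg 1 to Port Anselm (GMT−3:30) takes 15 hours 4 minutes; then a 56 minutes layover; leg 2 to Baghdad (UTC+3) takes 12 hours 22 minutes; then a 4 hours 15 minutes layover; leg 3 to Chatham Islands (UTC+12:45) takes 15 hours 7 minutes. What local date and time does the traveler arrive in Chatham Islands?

3:21 PM on July 18

Convert departure to UTC: 8:52 PM + 6:00 = 2:52 AM UTC on Jul 16.
Add 15 hours and 4 minutes leg 1 → 5:56 PM UTC.
Add 56 minutes layover in Port Anselm → 6:52 PM UTC.
Add 12 hours 22 minutes leg 2 → 7:14 AM UTC (Jul 17).
Add 4 hours and 15 minutes layover in Baghdad → 11:29 AM UTC.
Add 15 hours and 7 minutes leg 3 → 2:36 AM UTC (Jul 18).
Chatham Islands is UTC+12:45, so local arrival = 2:36 AM + 12:45 = 3:21 PM on Jul 18.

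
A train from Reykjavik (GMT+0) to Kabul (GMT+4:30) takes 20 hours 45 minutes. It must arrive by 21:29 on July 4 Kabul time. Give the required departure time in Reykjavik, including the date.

20:14 on Jul 3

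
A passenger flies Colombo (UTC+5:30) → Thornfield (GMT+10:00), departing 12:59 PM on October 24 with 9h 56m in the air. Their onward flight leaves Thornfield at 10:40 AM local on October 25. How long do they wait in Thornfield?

7 hours 15 minutes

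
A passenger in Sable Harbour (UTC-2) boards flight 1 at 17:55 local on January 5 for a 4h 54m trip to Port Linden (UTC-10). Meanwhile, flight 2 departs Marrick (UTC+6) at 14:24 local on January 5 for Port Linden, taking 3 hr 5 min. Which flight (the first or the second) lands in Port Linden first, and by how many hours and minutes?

Flight 1 in UTC: 17:55 + 2:00 = 19:55 on Jan 5.
+4 hours 54 minutes → arrive 00:49 UTC on Jan 6.
Flight 2 in UTC: 14:24 − 6:00 = 08:24 on Jan 5.
+3 hours 5 minutes → arrive 11:29 UTC on Jan 5.
Flight 2 lands earlier by 13 hours 20 minutes.

the second, by 13 hours 20 minutes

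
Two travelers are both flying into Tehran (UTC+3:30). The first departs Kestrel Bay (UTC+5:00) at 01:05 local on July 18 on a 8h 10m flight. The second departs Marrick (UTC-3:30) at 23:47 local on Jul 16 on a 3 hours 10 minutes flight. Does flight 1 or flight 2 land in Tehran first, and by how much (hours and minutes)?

Flight 1 in UTC: 01:05 − 5:00 = 20:05 on Jul 17.
+8 hours and 10 minutes → arrive 04:15 UTC on Jul 18.
Flight 2 in UTC: 23:47 + 3:30 = 03:17 on Jul 17.
+3 hours 10 minutes → arrive 06:27 UTC on Jul 17.
Flight 2 lands earlier by 21 hours 48 minutes.

the second, by 21 hours 48 minutes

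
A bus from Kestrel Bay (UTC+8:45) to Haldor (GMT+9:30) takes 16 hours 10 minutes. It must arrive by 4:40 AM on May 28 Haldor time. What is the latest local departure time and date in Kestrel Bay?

11:45 AM on May 27

Target arrival in UTC: 4:40 AM − 9:30 = 7:10 PM on May 27.
Subtract 16 hours and 10 minutes → departure 3:00 AM UTC on May 27.
Kestrel Bay is UTC+8:45: 3:00 AM + 8:45 = 11:45 AM on May 27.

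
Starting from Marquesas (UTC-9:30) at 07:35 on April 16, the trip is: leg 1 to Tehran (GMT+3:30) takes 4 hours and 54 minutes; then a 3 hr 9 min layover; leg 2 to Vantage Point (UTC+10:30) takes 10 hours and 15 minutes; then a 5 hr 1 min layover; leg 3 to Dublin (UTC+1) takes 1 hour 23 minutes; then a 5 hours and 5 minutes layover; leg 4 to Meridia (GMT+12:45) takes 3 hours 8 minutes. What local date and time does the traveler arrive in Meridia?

Convert departure to UTC: 07:35 + 9:30 = 17:05 UTC on Apr 16.
Add 4 hours 54 minutes leg 1 → 21:59 UTC.
Add 3 hours and 9 minutes layover in Tehran → 01:08 UTC (Apr 17).
Add 10 hours and 15 minutes leg 2 → 11:23 UTC.
Add 5 hours and 1 minute layover in Vantage Point → 16:24 UTC.
Add 1 hour 23 minutes leg 3 → 17:47 UTC.
Add 5 hours 5 minutes layover in Dublin → 22:52 UTC.
Add 3 hours and 8 minutes leg 4 → 02:00 UTC (Apr 18).
Meridia is UTC+12:45, so local arrival = 02:00 + 12:45 = 14:45 on Apr 18.

14:45 on April 18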